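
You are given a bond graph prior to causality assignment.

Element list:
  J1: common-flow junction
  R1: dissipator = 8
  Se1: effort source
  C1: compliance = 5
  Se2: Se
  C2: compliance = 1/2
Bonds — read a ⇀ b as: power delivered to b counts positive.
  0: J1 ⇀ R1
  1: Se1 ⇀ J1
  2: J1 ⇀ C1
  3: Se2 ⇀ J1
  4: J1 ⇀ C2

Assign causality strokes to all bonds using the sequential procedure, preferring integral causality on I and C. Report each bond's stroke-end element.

β1 |J1  (Se1 fixes effort; stroke away)
β3 |J1  (Se2 (Se) sets effort on bond)
β2 |J1  (C1 integral (e out))
β4 |J1  (C2 integral (e out))
β0 |R1  (closing 1-jn rule on J1)

b0 stroke at R1
b1 stroke at J1
b2 stroke at J1
b3 stroke at J1
b4 stroke at J1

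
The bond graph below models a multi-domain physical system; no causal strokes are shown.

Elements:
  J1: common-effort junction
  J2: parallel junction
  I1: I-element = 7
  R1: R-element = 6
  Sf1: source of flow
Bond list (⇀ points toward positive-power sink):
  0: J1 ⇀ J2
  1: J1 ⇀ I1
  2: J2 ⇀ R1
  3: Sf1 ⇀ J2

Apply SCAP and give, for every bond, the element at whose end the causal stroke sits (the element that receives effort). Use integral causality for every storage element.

β0 stroke at J1
β1 stroke at I1
β2 stroke at J2
β3 stroke at Sf1

b3 stroke at Sf1  (Sf1: flow source, stroke at near end)
b1 stroke at I1  (I1 integral (f out))
b0 stroke at J1  (only one effort-in slot at J1)
b2 stroke at J2  (only one effort-in slot at J2)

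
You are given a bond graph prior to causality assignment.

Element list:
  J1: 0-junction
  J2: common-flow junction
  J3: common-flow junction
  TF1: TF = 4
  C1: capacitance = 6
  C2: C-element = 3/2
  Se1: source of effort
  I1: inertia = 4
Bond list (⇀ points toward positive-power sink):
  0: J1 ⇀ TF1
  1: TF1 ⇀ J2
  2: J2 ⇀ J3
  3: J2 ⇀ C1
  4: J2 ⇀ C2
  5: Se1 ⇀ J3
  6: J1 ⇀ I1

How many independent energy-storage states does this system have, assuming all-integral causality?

3  (C1, C2, I1 all integral)

#5 stroke→J3  (source Se1 imposes e)
#2 stroke→J2  (J3: last free bond brings flow in)
#3 stroke→J2  (prefer integral on C1)
#4 stroke→J2  (C2: C, integral causality)
#1 stroke→TF1  (only one flow-in slot at J2)
#0 stroke→J1  (through TF1, causality passes straight; one stroke at TF1)
#6 stroke→I1  (common-e at J1 fixed by 0)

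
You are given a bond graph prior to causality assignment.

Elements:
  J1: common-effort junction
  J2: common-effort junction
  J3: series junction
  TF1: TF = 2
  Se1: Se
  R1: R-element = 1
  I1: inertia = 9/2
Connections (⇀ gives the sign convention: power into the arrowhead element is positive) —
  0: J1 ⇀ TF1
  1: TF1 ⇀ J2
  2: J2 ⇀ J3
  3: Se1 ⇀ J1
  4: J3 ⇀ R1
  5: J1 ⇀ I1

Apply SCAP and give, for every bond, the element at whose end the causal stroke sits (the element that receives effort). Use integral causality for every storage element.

#0 |TF1
#1 |J2
#2 |J3
#3 |J1
#4 |R1
#5 |I1

β3 →J1  (source Se1 imposes e)
β0 →TF1  (0-jn J1 has e-setter on 3)
β5 →I1  (0-jn J1 has e-setter on 3)
β1 →J2  (TF1: transformer flips bond 0)
β2 →J3  (J2: bond 1 brought effort, rest push out)
β4 →R1  (J3: last free bond brings flow in)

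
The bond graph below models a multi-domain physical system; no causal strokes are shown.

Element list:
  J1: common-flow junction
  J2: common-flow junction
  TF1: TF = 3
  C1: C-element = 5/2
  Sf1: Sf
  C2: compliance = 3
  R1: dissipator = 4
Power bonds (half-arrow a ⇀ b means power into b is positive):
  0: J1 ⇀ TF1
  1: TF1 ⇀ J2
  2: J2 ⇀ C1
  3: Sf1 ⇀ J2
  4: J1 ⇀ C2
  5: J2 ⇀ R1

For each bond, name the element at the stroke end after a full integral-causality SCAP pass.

#3 stroke→Sf1  (Sf1 (Sf) sets flow on bond)
#1 stroke→J2  (J2 flow already set via bond 3)
#2 stroke→J2  (J2: bond 3 brought flow, rest push out)
#5 stroke→J2  (J2: bond 3 brought flow, rest push out)
#0 stroke→TF1  (TF1 one-in-one-out from 1)
#4 stroke→J1  (J1 flow already set via bond 0)

b0 →TF1
b1 →J2
b2 →J2
b3 →Sf1
b4 →J1
b5 →J2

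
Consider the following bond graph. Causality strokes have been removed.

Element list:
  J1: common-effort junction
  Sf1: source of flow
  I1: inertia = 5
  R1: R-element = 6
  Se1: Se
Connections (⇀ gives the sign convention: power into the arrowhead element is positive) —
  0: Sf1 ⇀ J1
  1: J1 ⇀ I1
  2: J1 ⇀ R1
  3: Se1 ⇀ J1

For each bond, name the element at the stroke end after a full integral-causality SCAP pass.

β0 |Sf1
β1 |I1
β2 |R1
β3 |J1

b0 stroke at Sf1  (Sf1: flow source, stroke at near end)
b3 stroke at J1  (source Se1 imposes e)
b1 stroke at I1  (common-e at J1 fixed by 3)
b2 stroke at R1  (common-e at J1 fixed by 3)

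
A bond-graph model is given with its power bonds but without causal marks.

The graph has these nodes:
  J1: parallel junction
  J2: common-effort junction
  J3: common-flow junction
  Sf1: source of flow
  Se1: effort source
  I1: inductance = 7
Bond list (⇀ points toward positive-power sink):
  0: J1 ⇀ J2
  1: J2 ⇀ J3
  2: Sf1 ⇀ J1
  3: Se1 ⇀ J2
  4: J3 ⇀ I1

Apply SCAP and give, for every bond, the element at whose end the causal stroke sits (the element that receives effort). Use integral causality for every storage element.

bond 2 →Sf1  (Sf1 fixes flow; stroke at Sf1)
bond 3 →J2  (source Se1 imposes e)
bond 0 →J1  (J1 needs exactly one e-in)
bond 1 →J3  (J2: bond 3 brought effort, rest push out)
bond 4 →I1  (J3: last free bond brings flow in)

#0 stroke at J1
#1 stroke at J3
#2 stroke at Sf1
#3 stroke at J2
#4 stroke at I1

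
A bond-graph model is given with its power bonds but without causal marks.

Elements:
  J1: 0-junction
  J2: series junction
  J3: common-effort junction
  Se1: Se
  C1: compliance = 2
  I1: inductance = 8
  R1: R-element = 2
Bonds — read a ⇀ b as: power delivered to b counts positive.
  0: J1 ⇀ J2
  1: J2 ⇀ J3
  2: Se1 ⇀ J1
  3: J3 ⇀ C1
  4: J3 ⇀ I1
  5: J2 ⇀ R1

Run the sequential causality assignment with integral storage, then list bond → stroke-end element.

bond 2 |J1  (Se1: effort source, stroke at far end)
bond 0 |J2  (common-e at J1 fixed by 2)
bond 3 |J3  (C1: C, integral causality)
bond 1 |J2  (common-e at J3 fixed by 3)
bond 4 |I1  (J3 effort already set via bond 3)
bond 5 |R1  (closing 1-jn rule on J2)

β0 stroke at J2
β1 stroke at J2
β2 stroke at J1
β3 stroke at J3
β4 stroke at I1
β5 stroke at R1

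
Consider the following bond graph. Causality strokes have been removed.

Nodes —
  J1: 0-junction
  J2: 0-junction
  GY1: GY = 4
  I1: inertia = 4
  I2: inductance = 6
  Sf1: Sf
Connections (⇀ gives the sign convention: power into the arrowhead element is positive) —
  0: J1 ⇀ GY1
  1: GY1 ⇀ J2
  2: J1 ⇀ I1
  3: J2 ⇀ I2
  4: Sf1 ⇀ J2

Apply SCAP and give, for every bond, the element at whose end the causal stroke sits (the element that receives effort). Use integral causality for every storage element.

b0 →J1
b1 →J2
b2 →I1
b3 →I2
b4 →Sf1

b4 stroke at Sf1  (Sf1 (Sf) sets flow on bond)
b2 stroke at I1  (I1 outputs flow p/I1)
b0 stroke at J1  (J1 needs exactly one e-in)
b1 stroke at J2  (GY1: gyrator matches bond 0)
b3 stroke at I2  (J2: bond 1 brought effort, rest push out)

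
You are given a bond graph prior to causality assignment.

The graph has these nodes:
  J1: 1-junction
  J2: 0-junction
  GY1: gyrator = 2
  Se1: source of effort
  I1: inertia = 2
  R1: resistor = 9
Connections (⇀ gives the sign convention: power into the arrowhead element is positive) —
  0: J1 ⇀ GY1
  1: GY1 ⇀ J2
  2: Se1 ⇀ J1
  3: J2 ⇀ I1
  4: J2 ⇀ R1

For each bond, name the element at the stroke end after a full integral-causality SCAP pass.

b0 stroke→GY1
b1 stroke→GY1
b2 stroke→J1
b3 stroke→I1
b4 stroke→J2

b2 stroke at J1  (Se1 (Se) sets effort on bond)
b0 stroke at GY1  (only one flow-in slot at J1)
b1 stroke at GY1  (through GY1, causality inverts; strokes same side of GY1)
b3 stroke at I1  (I1 outputs flow p/I1)
b4 stroke at J2  (J2: last free bond brings effort in)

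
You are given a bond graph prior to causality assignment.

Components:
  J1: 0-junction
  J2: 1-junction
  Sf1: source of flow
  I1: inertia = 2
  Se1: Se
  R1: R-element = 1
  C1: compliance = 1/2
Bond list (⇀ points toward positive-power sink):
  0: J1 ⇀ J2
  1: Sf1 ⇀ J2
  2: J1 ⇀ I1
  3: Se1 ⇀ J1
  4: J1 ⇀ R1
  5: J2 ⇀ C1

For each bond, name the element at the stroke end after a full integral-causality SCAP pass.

b0 stroke→J2
b1 stroke→Sf1
b2 stroke→I1
b3 stroke→J1
b4 stroke→R1
b5 stroke→J2

b1 stroke at Sf1  (Sf1: flow source, stroke at near end)
b3 stroke at J1  (source Se1 imposes e)
b0 stroke at J2  (J1: bond 3 brought effort, rest push out)
b2 stroke at I1  (J1 effort already set via bond 3)
b4 stroke at R1  (common-e at J1 fixed by 3)
b5 stroke at J2  (common-f at J2 fixed by 1)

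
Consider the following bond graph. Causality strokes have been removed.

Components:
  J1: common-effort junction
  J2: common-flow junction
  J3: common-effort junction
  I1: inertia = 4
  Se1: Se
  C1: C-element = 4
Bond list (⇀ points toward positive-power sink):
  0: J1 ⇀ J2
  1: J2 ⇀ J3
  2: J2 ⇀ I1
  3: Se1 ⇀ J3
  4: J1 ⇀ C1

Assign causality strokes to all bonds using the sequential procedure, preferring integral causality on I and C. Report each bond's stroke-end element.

b0 |J2
b1 |J2
b2 |I1
b3 |J3
b4 |J1

#3 stroke at J3  (Se1 (Se) sets effort on bond)
#1 stroke at J2  (J3 effort already set via bond 3)
#2 stroke at I1  (I1 integral (f out))
#0 stroke at J2  (J2 flow already set via bond 2)
#4 stroke at J1  (J1 needs exactly one e-in)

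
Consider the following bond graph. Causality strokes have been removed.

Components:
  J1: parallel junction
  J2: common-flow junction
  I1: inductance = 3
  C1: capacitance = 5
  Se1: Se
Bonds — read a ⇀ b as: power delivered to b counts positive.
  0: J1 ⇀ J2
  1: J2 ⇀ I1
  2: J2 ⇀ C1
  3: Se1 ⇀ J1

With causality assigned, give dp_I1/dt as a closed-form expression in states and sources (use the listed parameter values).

bond 3 →J1  (Se1: effort source, stroke at far end)
bond 0 →J2  (J1 effort already set via bond 3)
bond 1 →I1  (I1: I, integral causality)
bond 2 →J2  (1-jn J2 has f-setter on 1)

dp_I1/dt = E_Se1 - q_C1/5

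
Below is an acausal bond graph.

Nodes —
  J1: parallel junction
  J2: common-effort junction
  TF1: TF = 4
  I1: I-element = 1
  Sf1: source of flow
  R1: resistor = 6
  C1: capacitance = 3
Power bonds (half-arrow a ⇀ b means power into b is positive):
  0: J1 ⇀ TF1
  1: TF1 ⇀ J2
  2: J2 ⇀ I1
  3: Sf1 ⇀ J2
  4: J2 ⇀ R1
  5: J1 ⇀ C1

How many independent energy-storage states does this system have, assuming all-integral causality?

#3 stroke at Sf1  (source Sf1 imposes f)
#2 stroke at I1  (I1 integral (f out))
#5 stroke at J1  (C1 outputs effort q/C1)
#0 stroke at TF1  (J1: bond 5 brought effort, rest push out)
#1 stroke at J2  (through TF1, causality passes straight; one stroke at TF1)
#4 stroke at R1  (0-jn J2 has e-setter on 1)

2  (C1, I1 all integral)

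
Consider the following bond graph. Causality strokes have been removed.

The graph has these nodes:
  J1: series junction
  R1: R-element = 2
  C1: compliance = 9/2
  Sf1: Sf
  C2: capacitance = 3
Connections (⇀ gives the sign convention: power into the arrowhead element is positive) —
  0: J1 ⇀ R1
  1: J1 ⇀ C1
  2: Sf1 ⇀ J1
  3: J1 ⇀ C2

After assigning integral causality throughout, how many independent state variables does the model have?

2  (C1, C2 all integral)

b2 |Sf1  (Sf1 fixes flow; stroke at Sf1)
b0 |J1  (J1: bond 2 brought flow, rest push out)
b1 |J1  (J1 flow already set via bond 2)
b3 |J1  (common-f at J1 fixed by 2)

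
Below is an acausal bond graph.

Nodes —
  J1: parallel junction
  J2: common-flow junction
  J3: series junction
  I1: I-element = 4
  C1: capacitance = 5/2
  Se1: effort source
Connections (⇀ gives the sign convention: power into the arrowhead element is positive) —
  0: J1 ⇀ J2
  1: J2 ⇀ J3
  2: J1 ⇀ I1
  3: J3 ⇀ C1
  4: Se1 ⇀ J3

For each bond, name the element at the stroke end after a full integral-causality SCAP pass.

β0 stroke at J1
β1 stroke at J2
β2 stroke at I1
β3 stroke at J3
β4 stroke at J3

β4 stroke→J3  (Se1: effort source, stroke at far end)
β2 stroke→I1  (I1: I, integral causality)
β0 stroke→J1  (closing 0-jn rule on J1)
β1 stroke→J2  (J2 flow already set via bond 0)
β3 stroke→J3  (1-jn J3 has f-setter on 1)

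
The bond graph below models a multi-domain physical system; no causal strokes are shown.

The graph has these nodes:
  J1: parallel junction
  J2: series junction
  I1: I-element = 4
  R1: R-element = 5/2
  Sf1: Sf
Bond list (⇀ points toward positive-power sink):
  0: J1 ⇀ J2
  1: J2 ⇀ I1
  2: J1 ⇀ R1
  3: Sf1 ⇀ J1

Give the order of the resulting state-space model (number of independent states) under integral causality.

bond 3 stroke→Sf1  (source Sf1 imposes f)
bond 1 stroke→I1  (prefer integral on I1)
bond 0 stroke→J2  (J2 flow already set via bond 1)
bond 2 stroke→J1  (closing 0-jn rule on J1)

1  (I1 all integral)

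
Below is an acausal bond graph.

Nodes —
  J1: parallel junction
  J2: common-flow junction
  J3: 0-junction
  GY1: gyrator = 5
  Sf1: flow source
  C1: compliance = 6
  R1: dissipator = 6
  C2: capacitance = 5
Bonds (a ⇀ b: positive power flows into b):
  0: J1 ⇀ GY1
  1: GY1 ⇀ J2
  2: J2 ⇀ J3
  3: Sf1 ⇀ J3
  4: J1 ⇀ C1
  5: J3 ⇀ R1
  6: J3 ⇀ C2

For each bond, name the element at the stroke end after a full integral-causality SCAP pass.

bond 3 →Sf1  (source Sf1 imposes f)
bond 4 →J1  (C1 integral (e out))
bond 0 →GY1  (J1 effort already set via bond 4)
bond 1 →GY1  (GY1 both-in/both-out from 0)
bond 2 →J2  (J2 flow already set via bond 1)
bond 6 →J3  (C2 outputs effort q/C2)
bond 5 →R1  (0-jn J3 has e-setter on 6)

#0 |GY1
#1 |GY1
#2 |J2
#3 |Sf1
#4 |J1
#5 |R1
#6 |J3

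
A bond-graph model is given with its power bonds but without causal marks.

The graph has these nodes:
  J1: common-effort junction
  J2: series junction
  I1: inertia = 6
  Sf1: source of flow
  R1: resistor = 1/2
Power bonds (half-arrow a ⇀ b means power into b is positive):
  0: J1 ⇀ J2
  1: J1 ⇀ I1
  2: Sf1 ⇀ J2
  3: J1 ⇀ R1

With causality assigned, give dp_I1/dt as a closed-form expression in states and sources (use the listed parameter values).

b2 stroke at Sf1  (Sf1: flow source, stroke at near end)
b0 stroke at J2  (J2 flow already set via bond 2)
b1 stroke at I1  (prefer integral on I1)
b3 stroke at J1  (closing 0-jn rule on J1)

dp_I1/dt = -F_Sf1/2 - p_I1/12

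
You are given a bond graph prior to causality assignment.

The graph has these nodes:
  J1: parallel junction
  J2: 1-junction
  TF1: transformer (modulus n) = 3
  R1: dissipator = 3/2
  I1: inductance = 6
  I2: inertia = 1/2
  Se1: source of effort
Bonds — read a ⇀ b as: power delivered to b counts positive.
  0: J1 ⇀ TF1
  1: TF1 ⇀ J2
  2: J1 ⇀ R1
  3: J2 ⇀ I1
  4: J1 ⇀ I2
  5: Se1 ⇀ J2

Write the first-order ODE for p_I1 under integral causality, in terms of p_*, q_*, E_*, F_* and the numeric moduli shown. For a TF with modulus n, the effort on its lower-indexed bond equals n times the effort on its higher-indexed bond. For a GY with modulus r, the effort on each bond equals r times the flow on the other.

dp_I1/dt = E_Se1 - p_I1/36 - p_I2

b5 →J2  (Se1: effort source, stroke at far end)
b3 →I1  (I1 integral (f out))
b1 →J2  (common-f at J2 fixed by 3)
b0 →TF1  (through TF1, causality passes straight; one stroke at TF1)
b4 →I2  (I2 outputs flow p/I2)
b2 →J1  (J1: last free bond brings effort in)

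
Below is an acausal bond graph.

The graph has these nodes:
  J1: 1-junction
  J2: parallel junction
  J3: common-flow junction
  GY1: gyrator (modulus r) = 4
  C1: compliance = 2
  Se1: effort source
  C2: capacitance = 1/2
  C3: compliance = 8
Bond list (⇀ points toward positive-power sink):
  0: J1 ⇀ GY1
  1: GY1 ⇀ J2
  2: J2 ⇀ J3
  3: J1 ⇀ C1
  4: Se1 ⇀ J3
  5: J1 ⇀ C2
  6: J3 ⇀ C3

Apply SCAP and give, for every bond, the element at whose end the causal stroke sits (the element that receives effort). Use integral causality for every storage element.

#4 stroke at J3  (Se1 fixes effort; stroke away)
#3 stroke at J1  (prefer integral on C1)
#5 stroke at J1  (C2 integral (e out))
#0 stroke at GY1  (J1 needs exactly one f-in)
#1 stroke at GY1  (through GY1, causality inverts; strokes same side of GY1)
#2 stroke at J2  (J2: last free bond brings effort in)
#6 stroke at J3  (J3 flow already set via bond 2)

bond 0 stroke→GY1
bond 1 stroke→GY1
bond 2 stroke→J2
bond 3 stroke→J1
bond 4 stroke→J3
bond 5 stroke→J1
bond 6 stroke→J3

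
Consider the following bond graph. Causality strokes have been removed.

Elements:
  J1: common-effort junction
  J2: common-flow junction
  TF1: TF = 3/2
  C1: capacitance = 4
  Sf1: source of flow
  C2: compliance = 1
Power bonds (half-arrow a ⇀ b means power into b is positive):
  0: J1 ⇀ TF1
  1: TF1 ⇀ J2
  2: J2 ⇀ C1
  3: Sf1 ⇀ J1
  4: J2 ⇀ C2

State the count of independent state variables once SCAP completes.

2  (C1, C2 all integral)

b3 stroke at Sf1  (Sf1: flow source, stroke at near end)
b0 stroke at J1  (closing 0-jn rule on J1)
b1 stroke at TF1  (TF TF1: opposite of bond 0)
b2 stroke at J2  (1-jn J2 has f-setter on 1)
b4 stroke at J2  (common-f at J2 fixed by 1)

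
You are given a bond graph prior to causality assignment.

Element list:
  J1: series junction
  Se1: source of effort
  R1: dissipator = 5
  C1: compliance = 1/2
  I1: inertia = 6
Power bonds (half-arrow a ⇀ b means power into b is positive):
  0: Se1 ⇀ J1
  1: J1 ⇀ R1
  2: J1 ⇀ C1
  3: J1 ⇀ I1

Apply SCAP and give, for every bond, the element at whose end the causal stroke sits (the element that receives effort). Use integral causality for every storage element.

b0 →J1  (Se1 fixes effort; stroke away)
b2 →J1  (C1: C, integral causality)
b3 →I1  (I1 integral (f out))
b1 →J1  (J1 flow already set via bond 3)

bond 0 stroke at J1
bond 1 stroke at J1
bond 2 stroke at J1
bond 3 stroke at I1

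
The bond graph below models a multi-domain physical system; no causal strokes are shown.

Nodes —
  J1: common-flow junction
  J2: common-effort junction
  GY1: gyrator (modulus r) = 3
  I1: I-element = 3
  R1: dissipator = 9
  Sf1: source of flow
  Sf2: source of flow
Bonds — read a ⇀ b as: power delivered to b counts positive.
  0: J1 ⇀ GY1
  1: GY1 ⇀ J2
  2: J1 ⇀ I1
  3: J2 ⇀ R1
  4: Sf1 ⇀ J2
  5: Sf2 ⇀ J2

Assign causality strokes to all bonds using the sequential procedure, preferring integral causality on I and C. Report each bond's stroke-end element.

β0 |J1
β1 |J2
β2 |I1
β3 |R1
β4 |Sf1
β5 |Sf2

b4 |Sf1  (Sf1 (Sf) sets flow on bond)
b5 |Sf2  (Sf2 (Sf) sets flow on bond)
b2 |I1  (I1: I, integral causality)
b0 |J1  (J1: bond 2 brought flow, rest push out)
b1 |J2  (through GY1, causality inverts; strokes same side of GY1)
b3 |R1  (common-e at J2 fixed by 1)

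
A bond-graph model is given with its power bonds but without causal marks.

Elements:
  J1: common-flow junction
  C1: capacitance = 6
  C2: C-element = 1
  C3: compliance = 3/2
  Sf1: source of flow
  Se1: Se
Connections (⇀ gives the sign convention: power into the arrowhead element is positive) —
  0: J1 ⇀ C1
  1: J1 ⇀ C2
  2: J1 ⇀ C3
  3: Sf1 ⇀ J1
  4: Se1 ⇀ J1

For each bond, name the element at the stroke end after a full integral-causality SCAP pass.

bond 3 →Sf1  (Sf1 fixes flow; stroke at Sf1)
bond 4 →J1  (Se1 (Se) sets effort on bond)
bond 0 →J1  (1-jn J1 has f-setter on 3)
bond 1 →J1  (common-f at J1 fixed by 3)
bond 2 →J1  (1-jn J1 has f-setter on 3)

bond 0 stroke→J1
bond 1 stroke→J1
bond 2 stroke→J1
bond 3 stroke→Sf1
bond 4 stroke→J1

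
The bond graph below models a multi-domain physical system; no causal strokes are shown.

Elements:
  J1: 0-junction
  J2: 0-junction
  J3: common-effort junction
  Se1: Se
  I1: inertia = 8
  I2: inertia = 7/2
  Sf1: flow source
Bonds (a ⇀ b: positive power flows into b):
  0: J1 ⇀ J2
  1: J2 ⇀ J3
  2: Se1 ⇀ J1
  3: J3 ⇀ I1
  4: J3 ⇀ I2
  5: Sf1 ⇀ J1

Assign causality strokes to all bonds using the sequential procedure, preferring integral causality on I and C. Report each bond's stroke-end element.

#2 →J1  (Se1 fixes effort; stroke away)
#5 →Sf1  (Sf1 fixes flow; stroke at Sf1)
#0 →J2  (0-jn J1 has e-setter on 2)
#1 →J3  (0-jn J2 has e-setter on 0)
#3 →I1  (J3 effort already set via bond 1)
#4 →I2  (J3: bond 1 brought effort, rest push out)

#0 |J2
#1 |J3
#2 |J1
#3 |I1
#4 |I2
#5 |Sf1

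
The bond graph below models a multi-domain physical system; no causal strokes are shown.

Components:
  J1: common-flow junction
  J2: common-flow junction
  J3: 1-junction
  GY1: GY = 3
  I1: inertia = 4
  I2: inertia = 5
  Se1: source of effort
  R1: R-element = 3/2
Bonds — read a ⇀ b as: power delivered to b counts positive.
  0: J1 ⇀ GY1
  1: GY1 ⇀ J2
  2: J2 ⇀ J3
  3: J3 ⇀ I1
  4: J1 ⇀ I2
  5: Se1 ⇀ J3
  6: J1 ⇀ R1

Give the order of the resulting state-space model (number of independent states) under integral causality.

β5 stroke at J3  (Se1: effort source, stroke at far end)
β3 stroke at I1  (prefer integral on I1)
β2 stroke at J3  (common-f at J3 fixed by 3)
β1 stroke at J2  (1-jn J2 has f-setter on 2)
β0 stroke at J1  (GY GY1: same side as bond 1)
β4 stroke at I2  (I2 integral (f out))
β6 stroke at J1  (J1 flow already set via bond 4)

2  (I1, I2 all integral)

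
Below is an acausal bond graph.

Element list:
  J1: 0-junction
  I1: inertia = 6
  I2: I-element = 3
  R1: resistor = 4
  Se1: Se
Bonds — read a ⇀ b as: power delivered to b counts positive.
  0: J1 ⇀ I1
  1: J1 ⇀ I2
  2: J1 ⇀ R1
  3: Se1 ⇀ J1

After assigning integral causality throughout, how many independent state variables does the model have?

2  (I1, I2 all integral)

bond 3 stroke at J1  (source Se1 imposes e)
bond 0 stroke at I1  (common-e at J1 fixed by 3)
bond 1 stroke at I2  (0-jn J1 has e-setter on 3)
bond 2 stroke at R1  (0-jn J1 has e-setter on 3)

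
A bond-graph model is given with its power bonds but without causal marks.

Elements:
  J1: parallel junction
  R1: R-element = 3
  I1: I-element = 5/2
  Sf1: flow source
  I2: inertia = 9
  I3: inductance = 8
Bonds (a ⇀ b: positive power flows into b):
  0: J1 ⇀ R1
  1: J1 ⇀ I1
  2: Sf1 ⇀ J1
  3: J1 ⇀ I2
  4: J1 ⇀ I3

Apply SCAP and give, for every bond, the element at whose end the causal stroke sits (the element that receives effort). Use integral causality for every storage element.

#0 |J1
#1 |I1
#2 |Sf1
#3 |I2
#4 |I3

bond 2 →Sf1  (Sf1 fixes flow; stroke at Sf1)
bond 1 →I1  (I1: I, integral causality)
bond 3 →I2  (I2 outputs flow p/I2)
bond 4 →I3  (I3: I, integral causality)
bond 0 →J1  (J1 needs exactly one e-in)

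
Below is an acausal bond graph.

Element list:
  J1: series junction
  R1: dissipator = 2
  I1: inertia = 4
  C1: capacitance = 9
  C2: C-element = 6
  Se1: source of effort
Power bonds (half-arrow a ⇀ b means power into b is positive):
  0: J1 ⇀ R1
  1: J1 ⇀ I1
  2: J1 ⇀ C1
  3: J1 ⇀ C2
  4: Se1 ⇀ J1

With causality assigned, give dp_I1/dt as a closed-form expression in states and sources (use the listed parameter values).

#4 →J1  (Se1 (Se) sets effort on bond)
#1 →I1  (prefer integral on I1)
#0 →J1  (J1 flow already set via bond 1)
#2 →J1  (J1 flow already set via bond 1)
#3 →J1  (J1 flow already set via bond 1)

dp_I1/dt = E_Se1 - p_I1/2 - q_C1/9 - q_C2/6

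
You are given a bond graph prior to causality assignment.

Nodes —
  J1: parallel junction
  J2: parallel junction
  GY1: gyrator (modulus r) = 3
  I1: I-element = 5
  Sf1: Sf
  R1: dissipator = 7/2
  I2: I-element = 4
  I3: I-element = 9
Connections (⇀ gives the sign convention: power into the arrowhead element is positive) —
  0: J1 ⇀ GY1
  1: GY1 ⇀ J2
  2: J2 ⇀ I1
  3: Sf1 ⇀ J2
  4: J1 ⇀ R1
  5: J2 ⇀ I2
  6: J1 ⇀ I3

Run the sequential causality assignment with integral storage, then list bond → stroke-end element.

bond 3 stroke at Sf1  (Sf1: flow source, stroke at near end)
bond 2 stroke at I1  (I1 outputs flow p/I1)
bond 5 stroke at I2  (prefer integral on I2)
bond 1 stroke at J2  (J2 needs exactly one e-in)
bond 0 stroke at J1  (GY GY1: same side as bond 1)
bond 4 stroke at R1  (J1: bond 0 brought effort, rest push out)
bond 6 stroke at I3  (0-jn J1 has e-setter on 0)

bond 0 →J1
bond 1 →J2
bond 2 →I1
bond 3 →Sf1
bond 4 →R1
bond 5 →I2
bond 6 →I3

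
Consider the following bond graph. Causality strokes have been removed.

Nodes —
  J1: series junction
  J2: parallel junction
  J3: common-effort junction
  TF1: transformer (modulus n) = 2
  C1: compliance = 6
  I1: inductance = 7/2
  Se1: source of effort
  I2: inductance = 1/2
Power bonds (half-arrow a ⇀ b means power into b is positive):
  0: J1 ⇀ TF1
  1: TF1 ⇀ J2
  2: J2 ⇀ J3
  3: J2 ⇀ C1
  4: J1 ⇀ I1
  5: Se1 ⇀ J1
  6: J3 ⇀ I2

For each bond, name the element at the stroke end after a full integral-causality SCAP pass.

β0 stroke→J1
β1 stroke→TF1
β2 stroke→J3
β3 stroke→J2
β4 stroke→I1
β5 stroke→J1
β6 stroke→I2

bond 5 stroke at J1  (source Se1 imposes e)
bond 3 stroke at J2  (prefer integral on C1)
bond 1 stroke at TF1  (0-jn J2 has e-setter on 3)
bond 2 stroke at J3  (common-e at J2 fixed by 3)
bond 6 stroke at I2  (common-e at J3 fixed by 2)
bond 0 stroke at J1  (TF1: transformer flips bond 1)
bond 4 stroke at I1  (only one flow-in slot at J1)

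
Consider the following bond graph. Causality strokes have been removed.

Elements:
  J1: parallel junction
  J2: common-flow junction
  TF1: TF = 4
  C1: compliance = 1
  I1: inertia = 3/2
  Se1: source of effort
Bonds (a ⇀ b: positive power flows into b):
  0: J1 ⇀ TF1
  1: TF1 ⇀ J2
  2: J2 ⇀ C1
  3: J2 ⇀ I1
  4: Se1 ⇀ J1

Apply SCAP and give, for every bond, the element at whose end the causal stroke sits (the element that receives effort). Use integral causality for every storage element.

bond 0 stroke→TF1
bond 1 stroke→J2
bond 2 stroke→J2
bond 3 stroke→I1
bond 4 stroke→J1

#4 stroke at J1  (Se1: effort source, stroke at far end)
#0 stroke at TF1  (0-jn J1 has e-setter on 4)
#1 stroke at J2  (TF TF1: opposite of bond 0)
#2 stroke at J2  (prefer integral on C1)
#3 stroke at I1  (J2 needs exactly one f-in)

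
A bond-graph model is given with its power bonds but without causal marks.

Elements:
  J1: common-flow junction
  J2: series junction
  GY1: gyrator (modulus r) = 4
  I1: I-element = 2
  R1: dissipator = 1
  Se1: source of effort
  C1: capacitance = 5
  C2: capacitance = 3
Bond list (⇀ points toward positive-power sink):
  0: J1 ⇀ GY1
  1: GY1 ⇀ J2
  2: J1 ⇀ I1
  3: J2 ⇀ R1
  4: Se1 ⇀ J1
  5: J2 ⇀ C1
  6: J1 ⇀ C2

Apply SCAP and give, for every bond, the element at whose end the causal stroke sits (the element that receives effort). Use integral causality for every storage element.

β0 stroke→J1
β1 stroke→J2
β2 stroke→I1
β3 stroke→R1
β4 stroke→J1
β5 stroke→J2
β6 stroke→J1

#4 stroke at J1  (Se1 (Se) sets effort on bond)
#2 stroke at I1  (I1 integral (f out))
#0 stroke at J1  (1-jn J1 has f-setter on 2)
#6 stroke at J1  (J1: bond 2 brought flow, rest push out)
#1 stroke at J2  (GY1: gyrator matches bond 0)
#5 stroke at J2  (C1: C, integral causality)
#3 stroke at R1  (closing 1-jn rule on J2)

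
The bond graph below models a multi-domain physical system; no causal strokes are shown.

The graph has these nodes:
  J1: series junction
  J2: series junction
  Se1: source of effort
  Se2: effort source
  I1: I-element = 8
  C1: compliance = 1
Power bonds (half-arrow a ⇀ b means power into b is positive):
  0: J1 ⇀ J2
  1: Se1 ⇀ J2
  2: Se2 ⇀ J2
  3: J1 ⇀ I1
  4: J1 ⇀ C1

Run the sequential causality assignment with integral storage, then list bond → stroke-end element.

bond 1 →J2  (source Se1 imposes e)
bond 2 →J2  (Se2 fixes effort; stroke away)
bond 0 →J1  (only one flow-in slot at J2)
bond 3 →I1  (I1 outputs flow p/I1)
bond 4 →J1  (1-jn J1 has f-setter on 3)

#0 stroke→J1
#1 stroke→J2
#2 stroke→J2
#3 stroke→I1
#4 stroke→J1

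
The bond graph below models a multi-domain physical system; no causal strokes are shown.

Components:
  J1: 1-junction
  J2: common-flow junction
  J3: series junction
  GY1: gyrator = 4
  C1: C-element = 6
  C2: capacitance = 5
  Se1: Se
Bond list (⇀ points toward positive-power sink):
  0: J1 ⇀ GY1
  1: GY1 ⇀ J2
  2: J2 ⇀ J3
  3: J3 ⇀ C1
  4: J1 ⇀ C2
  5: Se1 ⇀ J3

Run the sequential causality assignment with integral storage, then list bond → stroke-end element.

b5 stroke→J3  (Se1 (Se) sets effort on bond)
b3 stroke→J3  (prefer integral on C1)
b2 stroke→J2  (J3: last free bond brings flow in)
b1 stroke→GY1  (J2 needs exactly one f-in)
b0 stroke→GY1  (through GY1, causality inverts; strokes same side of GY1)
b4 stroke→J1  (J1: bond 0 brought flow, rest push out)

β0 stroke at GY1
β1 stroke at GY1
β2 stroke at J2
β3 stroke at J3
β4 stroke at J1
β5 stroke at J3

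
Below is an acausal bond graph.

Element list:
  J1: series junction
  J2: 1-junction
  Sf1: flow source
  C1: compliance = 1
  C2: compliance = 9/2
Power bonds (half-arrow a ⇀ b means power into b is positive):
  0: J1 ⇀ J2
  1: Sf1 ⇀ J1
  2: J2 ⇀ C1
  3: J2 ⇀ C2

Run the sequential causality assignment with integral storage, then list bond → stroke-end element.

bond 0 stroke→J1
bond 1 stroke→Sf1
bond 2 stroke→J2
bond 3 stroke→J2

b1 →Sf1  (Sf1 (Sf) sets flow on bond)
b0 →J1  (J1: bond 1 brought flow, rest push out)
b2 →J2  (common-f at J2 fixed by 0)
b3 →J2  (J2: bond 0 brought flow, rest push out)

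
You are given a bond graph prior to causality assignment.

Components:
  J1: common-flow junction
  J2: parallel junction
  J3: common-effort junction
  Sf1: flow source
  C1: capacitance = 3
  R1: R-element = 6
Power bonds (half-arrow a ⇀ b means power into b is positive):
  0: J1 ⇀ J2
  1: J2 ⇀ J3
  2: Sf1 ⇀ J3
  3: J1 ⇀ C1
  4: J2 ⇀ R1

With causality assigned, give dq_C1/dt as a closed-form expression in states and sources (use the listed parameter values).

dq_C1/dt = -F_Sf1 - q_C1/18

bond 2 →Sf1  (source Sf1 imposes f)
bond 1 →J3  (closing 0-jn rule on J3)
bond 3 →J1  (C1: C, integral causality)
bond 0 →J2  (closing 1-jn rule on J1)
bond 4 →R1  (J2: bond 0 brought effort, rest push out)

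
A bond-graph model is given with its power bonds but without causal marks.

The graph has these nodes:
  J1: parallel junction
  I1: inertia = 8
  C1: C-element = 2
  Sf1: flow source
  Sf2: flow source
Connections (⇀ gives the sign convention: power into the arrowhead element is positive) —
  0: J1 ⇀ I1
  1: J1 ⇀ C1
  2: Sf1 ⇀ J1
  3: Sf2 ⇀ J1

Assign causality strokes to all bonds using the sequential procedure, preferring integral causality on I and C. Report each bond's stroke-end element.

b0 stroke at I1
b1 stroke at J1
b2 stroke at Sf1
b3 stroke at Sf2

b2 stroke at Sf1  (Sf1 (Sf) sets flow on bond)
b3 stroke at Sf2  (Sf2 (Sf) sets flow on bond)
b0 stroke at I1  (I1: I, integral causality)
b1 stroke at J1  (J1: last free bond brings effort in)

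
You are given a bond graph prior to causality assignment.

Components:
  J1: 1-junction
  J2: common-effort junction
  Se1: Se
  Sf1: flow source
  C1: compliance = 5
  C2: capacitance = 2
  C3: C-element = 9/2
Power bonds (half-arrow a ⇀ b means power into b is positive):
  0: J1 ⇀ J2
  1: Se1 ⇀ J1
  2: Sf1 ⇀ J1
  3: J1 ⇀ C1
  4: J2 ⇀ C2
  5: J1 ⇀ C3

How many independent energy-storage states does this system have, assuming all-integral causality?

3  (C1, C2, C3 all integral)

β1 stroke→J1  (Se1: effort source, stroke at far end)
β2 stroke→Sf1  (Sf1 fixes flow; stroke at Sf1)
β0 stroke→J1  (1-jn J1 has f-setter on 2)
β3 stroke→J1  (J1: bond 2 brought flow, rest push out)
β5 stroke→J1  (1-jn J1 has f-setter on 2)
β4 stroke→J2  (only one effort-in slot at J2)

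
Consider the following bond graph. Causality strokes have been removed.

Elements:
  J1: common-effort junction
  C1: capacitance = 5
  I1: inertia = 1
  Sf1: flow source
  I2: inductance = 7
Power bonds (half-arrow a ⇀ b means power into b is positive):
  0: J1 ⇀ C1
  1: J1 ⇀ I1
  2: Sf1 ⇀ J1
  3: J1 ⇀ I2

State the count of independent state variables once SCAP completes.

3  (C1, I1, I2 all integral)

β2 stroke at Sf1  (Sf1: flow source, stroke at near end)
β0 stroke at J1  (C1 outputs effort q/C1)
β1 stroke at I1  (common-e at J1 fixed by 0)
β3 stroke at I2  (common-e at J1 fixed by 0)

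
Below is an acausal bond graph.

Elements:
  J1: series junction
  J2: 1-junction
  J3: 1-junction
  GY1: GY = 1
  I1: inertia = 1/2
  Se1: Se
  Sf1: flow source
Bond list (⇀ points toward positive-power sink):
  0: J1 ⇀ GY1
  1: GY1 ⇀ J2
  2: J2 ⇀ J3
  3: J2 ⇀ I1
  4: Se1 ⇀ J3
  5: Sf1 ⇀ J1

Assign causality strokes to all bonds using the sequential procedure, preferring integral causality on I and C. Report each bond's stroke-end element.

#0 →J1
#1 →J2
#2 →J2
#3 →I1
#4 →J3
#5 →Sf1

#4 →J3  (Se1 (Se) sets effort on bond)
#5 →Sf1  (source Sf1 imposes f)
#0 →J1  (J1 flow already set via bond 5)
#2 →J2  (closing 1-jn rule on J3)
#1 →J2  (GY1 both-in/both-out from 0)
#3 →I1  (closing 1-jn rule on J2)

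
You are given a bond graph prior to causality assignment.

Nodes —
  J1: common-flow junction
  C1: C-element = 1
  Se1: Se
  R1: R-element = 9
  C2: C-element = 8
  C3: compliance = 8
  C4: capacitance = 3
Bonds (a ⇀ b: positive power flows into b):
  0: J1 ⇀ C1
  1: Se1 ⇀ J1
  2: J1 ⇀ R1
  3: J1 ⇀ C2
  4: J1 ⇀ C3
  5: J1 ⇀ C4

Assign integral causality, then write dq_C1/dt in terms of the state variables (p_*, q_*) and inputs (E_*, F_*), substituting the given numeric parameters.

dq_C1/dt = E_Se1/9 - q_C1/9 - q_C2/72 - q_C3/72 - q_C4/27

bond 1 stroke at J1  (source Se1 imposes e)
bond 0 stroke at J1  (C1 outputs effort q/C1)
bond 3 stroke at J1  (C2 integral (e out))
bond 4 stroke at J1  (C3 outputs effort q/C3)
bond 5 stroke at J1  (C4: C, integral causality)
bond 2 stroke at R1  (only one flow-in slot at J1)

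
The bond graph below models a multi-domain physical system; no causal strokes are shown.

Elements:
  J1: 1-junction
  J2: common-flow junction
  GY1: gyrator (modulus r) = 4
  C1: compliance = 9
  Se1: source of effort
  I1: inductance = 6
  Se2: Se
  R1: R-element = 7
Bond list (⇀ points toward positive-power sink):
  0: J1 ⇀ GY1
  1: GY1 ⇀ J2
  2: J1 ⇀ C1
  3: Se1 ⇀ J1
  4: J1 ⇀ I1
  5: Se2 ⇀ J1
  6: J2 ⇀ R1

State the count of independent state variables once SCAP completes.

β3 |J1  (Se1: effort source, stroke at far end)
β5 |J1  (source Se2 imposes e)
β2 |J1  (C1: C, integral causality)
β4 |I1  (I1 outputs flow p/I1)
β0 |J1  (common-f at J1 fixed by 4)
β1 |J2  (GY1: gyrator matches bond 0)
β6 |R1  (J2 needs exactly one f-in)

2  (C1, I1 all integral)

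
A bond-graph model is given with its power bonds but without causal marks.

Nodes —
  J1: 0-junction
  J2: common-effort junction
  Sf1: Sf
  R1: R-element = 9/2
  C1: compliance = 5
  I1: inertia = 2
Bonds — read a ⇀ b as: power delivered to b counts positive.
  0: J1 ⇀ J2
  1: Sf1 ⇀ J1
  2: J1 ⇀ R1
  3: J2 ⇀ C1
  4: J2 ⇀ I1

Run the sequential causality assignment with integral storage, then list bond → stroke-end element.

β0 →J1
β1 →Sf1
β2 →R1
β3 →J2
β4 →I1

β1 →Sf1  (Sf1 (Sf) sets flow on bond)
β3 →J2  (prefer integral on C1)
β0 →J1  (J2: bond 3 brought effort, rest push out)
β4 →I1  (common-e at J2 fixed by 3)
β2 →R1  (J1 effort already set via bond 0)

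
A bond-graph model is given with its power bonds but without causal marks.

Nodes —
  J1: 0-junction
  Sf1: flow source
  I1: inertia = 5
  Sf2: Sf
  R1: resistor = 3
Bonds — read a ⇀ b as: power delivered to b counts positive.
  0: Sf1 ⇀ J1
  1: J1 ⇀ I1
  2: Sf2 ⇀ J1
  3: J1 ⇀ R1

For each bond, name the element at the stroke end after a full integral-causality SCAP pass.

#0 |Sf1  (Sf1: flow source, stroke at near end)
#2 |Sf2  (Sf2 fixes flow; stroke at Sf2)
#1 |I1  (I1 integral (f out))
#3 |J1  (closing 0-jn rule on J1)

bond 0 |Sf1
bond 1 |I1
bond 2 |Sf2
bond 3 |J1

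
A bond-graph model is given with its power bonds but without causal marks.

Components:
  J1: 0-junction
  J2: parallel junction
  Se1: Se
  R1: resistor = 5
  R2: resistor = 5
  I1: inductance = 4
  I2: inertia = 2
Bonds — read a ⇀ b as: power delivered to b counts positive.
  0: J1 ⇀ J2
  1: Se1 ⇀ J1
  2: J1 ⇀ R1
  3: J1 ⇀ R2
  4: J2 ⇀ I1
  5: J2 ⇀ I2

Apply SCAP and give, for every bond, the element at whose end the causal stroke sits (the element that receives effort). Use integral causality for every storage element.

#0 |J2
#1 |J1
#2 |R1
#3 |R2
#4 |I1
#5 |I2

b1 stroke at J1  (Se1: effort source, stroke at far end)
b0 stroke at J2  (common-e at J1 fixed by 1)
b2 stroke at R1  (J1 effort already set via bond 1)
b3 stroke at R2  (common-e at J1 fixed by 1)
b4 stroke at I1  (J2: bond 0 brought effort, rest push out)
b5 stroke at I2  (J2: bond 0 brought effort, rest push out)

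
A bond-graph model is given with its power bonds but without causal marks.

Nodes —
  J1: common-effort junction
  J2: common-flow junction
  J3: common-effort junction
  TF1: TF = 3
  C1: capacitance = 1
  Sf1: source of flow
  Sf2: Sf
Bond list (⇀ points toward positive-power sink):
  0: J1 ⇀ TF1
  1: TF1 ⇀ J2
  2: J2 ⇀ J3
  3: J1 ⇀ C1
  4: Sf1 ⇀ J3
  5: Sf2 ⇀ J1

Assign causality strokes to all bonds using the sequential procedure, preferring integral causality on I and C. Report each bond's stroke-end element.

bond 0 →TF1
bond 1 →J2
bond 2 →J3
bond 3 →J1
bond 4 →Sf1
bond 5 →Sf2

#4 stroke→Sf1  (Sf1: flow source, stroke at near end)
#5 stroke→Sf2  (source Sf2 imposes f)
#2 stroke→J3  (closing 0-jn rule on J3)
#1 stroke→J2  (common-f at J2 fixed by 2)
#0 stroke→TF1  (TF1: transformer flips bond 1)
#3 stroke→J1  (closing 0-jn rule on J1)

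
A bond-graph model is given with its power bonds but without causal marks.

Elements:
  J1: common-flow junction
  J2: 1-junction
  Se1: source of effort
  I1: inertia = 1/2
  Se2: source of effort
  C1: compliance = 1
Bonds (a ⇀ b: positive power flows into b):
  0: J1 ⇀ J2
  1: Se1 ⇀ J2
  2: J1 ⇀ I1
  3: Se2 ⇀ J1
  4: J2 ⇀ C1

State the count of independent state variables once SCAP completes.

2  (C1, I1 all integral)

b1 →J2  (Se1 fixes effort; stroke away)
b3 →J1  (Se2 fixes effort; stroke away)
b2 →I1  (I1 outputs flow p/I1)
b0 →J1  (J1 flow already set via bond 2)
b4 →J2  (J2: bond 0 brought flow, rest push out)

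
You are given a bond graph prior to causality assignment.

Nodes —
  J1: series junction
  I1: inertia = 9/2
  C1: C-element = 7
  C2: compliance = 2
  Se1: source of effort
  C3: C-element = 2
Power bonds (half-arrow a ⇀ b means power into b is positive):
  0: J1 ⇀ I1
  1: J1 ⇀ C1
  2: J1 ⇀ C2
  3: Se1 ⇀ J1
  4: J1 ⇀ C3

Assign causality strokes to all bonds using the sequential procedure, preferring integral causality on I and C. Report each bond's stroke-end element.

bond 0 →I1
bond 1 →J1
bond 2 →J1
bond 3 →J1
bond 4 →J1

#3 stroke→J1  (Se1: effort source, stroke at far end)
#0 stroke→I1  (I1 outputs flow p/I1)
#1 stroke→J1  (common-f at J1 fixed by 0)
#2 stroke→J1  (J1 flow already set via bond 0)
#4 stroke→J1  (J1 flow already set via bond 0)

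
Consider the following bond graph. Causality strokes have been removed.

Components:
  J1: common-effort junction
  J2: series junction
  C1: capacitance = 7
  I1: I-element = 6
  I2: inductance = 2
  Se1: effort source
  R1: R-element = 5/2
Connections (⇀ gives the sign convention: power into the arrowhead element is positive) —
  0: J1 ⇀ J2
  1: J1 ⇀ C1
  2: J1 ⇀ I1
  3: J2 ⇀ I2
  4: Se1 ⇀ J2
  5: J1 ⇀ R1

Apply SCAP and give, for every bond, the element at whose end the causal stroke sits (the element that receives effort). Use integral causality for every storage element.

b4 →J2  (source Se1 imposes e)
b1 →J1  (prefer integral on C1)
b0 →J2  (J1: bond 1 brought effort, rest push out)
b2 →I1  (J1 effort already set via bond 1)
b5 →R1  (common-e at J1 fixed by 1)
b3 →I2  (only one flow-in slot at J2)

β0 |J2
β1 |J1
β2 |I1
β3 |I2
β4 |J2
β5 |R1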